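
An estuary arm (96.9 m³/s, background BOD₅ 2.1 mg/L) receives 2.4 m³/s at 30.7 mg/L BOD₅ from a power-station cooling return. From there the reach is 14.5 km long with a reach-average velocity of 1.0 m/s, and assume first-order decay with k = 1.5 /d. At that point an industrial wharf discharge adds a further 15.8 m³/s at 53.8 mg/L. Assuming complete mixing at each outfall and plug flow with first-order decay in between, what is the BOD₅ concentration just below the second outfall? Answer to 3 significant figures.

9.26 mg/L

Mixed concentration C = ΣQC/ΣQ = (96.90·2.100 + 2.400·30.70) / 99.30 = 277.2/99.30 = 2.791 mg/L; combined flow 99.30 m³/s.
Travel time t = 14.5·1000 / 1.0 = 14500 s = 4.028 h.
Decay over the reach: 2.791·exp(−kt) = 2.791·0.7774 = 2.170 mg/L.
Second outfall: C = (99.30·2.170 + 15.80·53.80)/115.1 = 9.257 mg/L.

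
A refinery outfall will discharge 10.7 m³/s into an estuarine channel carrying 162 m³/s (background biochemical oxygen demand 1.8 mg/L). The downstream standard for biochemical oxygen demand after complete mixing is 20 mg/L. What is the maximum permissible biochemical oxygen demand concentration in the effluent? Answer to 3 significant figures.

At the limit, (Qr·Cr + Qe·Cₑ)/(Qr + Qe) = 20:
Cₑ = (172.7·20 − 162.0·1.800) / 10.70 = 295.6 mg/L.

296 mg/L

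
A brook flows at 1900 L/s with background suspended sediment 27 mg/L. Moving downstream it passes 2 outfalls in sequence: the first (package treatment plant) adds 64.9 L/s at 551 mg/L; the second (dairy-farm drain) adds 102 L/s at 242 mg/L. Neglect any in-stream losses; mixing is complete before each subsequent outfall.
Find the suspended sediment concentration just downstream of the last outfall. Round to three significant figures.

Below outfall 1: Q → 1965 L/s, C = (1900·27.00 + 64.90·551.0)/1965 = 44.31 mg/L.
Below outfall 2: Q → 2067 L/s, C = (1965·44.31 + 102.0·242.0)/2067 = 54.06 mg/L.

54.1 mg/L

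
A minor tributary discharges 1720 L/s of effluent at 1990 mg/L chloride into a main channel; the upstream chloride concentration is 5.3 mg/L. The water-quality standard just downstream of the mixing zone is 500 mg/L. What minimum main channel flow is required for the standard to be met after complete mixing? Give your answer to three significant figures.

Set C_mix = 500: (Q·5.300 + 1720·1990) / (Q + 1720) = 500
→ Q = 1720·(1990 − 500)/(500 − 5.300) = 5181 L/s.

5180 L/s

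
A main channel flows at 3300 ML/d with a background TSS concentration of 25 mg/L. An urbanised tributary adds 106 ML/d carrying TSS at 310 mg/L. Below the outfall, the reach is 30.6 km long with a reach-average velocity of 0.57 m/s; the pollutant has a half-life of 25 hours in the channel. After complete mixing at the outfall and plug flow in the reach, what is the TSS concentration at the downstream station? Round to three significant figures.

Mixed concentration C = ΣQC/ΣQ = (3300·25.00 + 106.0·310.0) / 3406 = 115400/3406 = 33.87 mg/L.
Travel time t = 30.6·1000 / 0.57 = 53680 s = 14.91 h.
Half-life 25 h → k = ln 2 / 25 = 0.02773 h⁻¹ = 0.6654 d⁻¹.
Decay over the reach: 33.87·exp(−kt) = 33.87·0.6614 = 22.40 mg/L.

22.4 mg/L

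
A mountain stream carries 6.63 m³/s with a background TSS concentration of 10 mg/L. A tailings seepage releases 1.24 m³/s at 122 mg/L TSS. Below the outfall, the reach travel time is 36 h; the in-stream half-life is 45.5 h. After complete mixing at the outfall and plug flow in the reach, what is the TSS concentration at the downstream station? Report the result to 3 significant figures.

Mass balance: C = (6.630·10.00 + 1.240·122.0) / 7.870 = 217.6/7.870 = 27.65 mg/L.
Half-life 45.5 h → k = ln 2 / 45.5 = 0.01523 h⁻¹ = 0.3656 d⁻¹.
First-order decay: C = 27.65·exp(−k·t) = 27.65·0.5779 = 15.98 mg/L.

16.0 mg/L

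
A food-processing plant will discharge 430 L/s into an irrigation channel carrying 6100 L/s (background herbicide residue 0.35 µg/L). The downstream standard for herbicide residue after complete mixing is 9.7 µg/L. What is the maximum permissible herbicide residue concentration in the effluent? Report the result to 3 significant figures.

At the limit, (Qr·Cr + Qe·Cₑ)/(Qr + Qe) = 9.7:
Cₑ = (6530·9.7 − 6100·0.3500) / 430.0 = 142.3 µg/L.

142 µg/L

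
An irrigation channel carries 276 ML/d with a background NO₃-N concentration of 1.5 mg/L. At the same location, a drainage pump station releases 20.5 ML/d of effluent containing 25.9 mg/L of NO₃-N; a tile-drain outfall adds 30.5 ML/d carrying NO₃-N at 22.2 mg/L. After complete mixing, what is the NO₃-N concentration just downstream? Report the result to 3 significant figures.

Mixed concentration C = ΣQC/ΣQ = (276.0·1.500 + 20.50·25.90 + 30.50·22.20) / 327.0 = 1622/327.0 = 4.960 mg/L.

4.96 mg/L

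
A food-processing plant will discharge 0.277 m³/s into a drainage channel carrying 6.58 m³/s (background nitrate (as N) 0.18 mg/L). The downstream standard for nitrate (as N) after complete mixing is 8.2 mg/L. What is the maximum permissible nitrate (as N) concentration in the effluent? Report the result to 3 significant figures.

199 mg/L

At the limit, (Qr·Cr + Qe·Cₑ)/(Qr + Qe) = 8.2:
Cₑ = (6.857·8.2 − 6.580·0.1800) / 0.2770 = 198.7 mg/L.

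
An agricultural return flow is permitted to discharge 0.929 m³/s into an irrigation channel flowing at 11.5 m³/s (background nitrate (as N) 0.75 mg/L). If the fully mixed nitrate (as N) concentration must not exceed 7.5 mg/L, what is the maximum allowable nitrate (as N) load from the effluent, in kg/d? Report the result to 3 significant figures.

Mass balance at the limit: 11.50·0.7500 + 0.9290·Cₑ = 12.43·7.5 → Cₑ = 91.06 mg/L.
Load = 0.9290 m³/s × 91.06 g/m³ × 86 400 s/d = 7309 kg/d.

7310 kg/d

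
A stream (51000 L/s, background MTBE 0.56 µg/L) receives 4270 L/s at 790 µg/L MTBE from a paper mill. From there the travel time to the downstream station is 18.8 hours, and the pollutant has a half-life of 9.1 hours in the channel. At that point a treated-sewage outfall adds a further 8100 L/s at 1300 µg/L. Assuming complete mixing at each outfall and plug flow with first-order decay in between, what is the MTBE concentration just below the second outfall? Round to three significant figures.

179 µg/L

Flow-weighted average: C = (51000·0.5600 + 4270·790.0) / 55270 = 3402000/55270 = 61.55 µg/L; combined flow 55270 L/s.
Half-life 9.1 h → k = ln 2 / 9.1 = 0.07617 h⁻¹ = 1.828 d⁻¹.
Decay over the reach: 61.55·exp(−kt) = 61.55·0.2388 = 14.70 µg/L.
Second outfall: C = (55270·14.70 + 8100·1300)/63370 = 179.0 µg/L.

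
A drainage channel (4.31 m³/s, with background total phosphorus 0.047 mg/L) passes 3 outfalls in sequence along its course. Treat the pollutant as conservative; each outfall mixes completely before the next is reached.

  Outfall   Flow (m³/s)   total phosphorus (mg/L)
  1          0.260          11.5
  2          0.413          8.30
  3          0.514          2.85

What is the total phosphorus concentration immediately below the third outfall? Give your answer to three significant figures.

Below outfall 1: Q → 4.570 m³/s, C = (4.310·0.04700 + 0.2600·11.50)/4.570 = 0.6986 mg/L.
Below outfall 2: Q → 4.983 m³/s, C = (4.570·0.6986 + 0.4130·8.300)/4.983 = 1.329 mg/L.
Below outfall 3: Q → 5.497 m³/s, C = (4.983·1.329 + 0.5140·2.850)/5.497 = 1.471 mg/L.

1.47 mg/L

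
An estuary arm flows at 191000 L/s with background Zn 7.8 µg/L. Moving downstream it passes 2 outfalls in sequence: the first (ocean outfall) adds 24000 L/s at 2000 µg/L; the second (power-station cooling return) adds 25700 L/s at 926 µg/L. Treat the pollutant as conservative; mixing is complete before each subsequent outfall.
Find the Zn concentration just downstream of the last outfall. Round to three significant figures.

Outfall 1: combined Q = 215000 L/s; C = (191000·7.800 + 24000·2000)/215000 = 230.2 µg/L.
Outfall 2: combined Q = 240700 L/s; C = (215000·230.2 + 25700·926.0)/240700 = 304.5 µg/L.

304 µg/L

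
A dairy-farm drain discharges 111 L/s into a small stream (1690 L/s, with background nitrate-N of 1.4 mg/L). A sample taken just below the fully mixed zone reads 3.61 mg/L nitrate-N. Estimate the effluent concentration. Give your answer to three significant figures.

37.3 mg/L

Mass balance: 1690·1.400 + 111.0·Cₑ = 1801·3.610
→ Cₑ = (1801·3.610 − 1690·1.400) / 111.0 = 37.26 mg/L.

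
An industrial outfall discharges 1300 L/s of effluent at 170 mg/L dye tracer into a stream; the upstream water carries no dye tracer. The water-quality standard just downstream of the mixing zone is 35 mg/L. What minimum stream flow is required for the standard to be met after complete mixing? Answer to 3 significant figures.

Set C_mix = 35: (Q·0 + 1300·170.0) / (Q + 1300) = 35
→ Q = 1300·(170.0 − 35)/(35 − 0) = 5014 L/s.

5010 L/s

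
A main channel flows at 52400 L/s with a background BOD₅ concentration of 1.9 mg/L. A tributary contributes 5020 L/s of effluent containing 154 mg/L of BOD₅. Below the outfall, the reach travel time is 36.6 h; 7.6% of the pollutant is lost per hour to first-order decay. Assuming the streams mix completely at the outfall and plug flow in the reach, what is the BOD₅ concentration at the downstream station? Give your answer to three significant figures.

Conservation of mass: C = (52400·1.900 + 5020·154.0) / 57420 = 872600/57420 = 15.20 mg/L.
7.6%/h lost → k = −ln(1 − 0.076) = 0.07904 h⁻¹.
First-order decay: C = 15.20·exp(−k·t) = 15.20·0.05541 = 0.8421 mg/L.

0.842 mg/L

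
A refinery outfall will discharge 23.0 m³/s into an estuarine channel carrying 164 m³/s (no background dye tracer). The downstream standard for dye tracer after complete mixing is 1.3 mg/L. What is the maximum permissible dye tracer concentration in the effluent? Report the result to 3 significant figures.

At the limit, (Qr·Cr + Qe·Cₑ)/(Qr + Qe) = 1.3:
Cₑ = (187.0·1.3 − 164.0·0) / 23.00 = 10.57 mg/L.

10.6 mg/L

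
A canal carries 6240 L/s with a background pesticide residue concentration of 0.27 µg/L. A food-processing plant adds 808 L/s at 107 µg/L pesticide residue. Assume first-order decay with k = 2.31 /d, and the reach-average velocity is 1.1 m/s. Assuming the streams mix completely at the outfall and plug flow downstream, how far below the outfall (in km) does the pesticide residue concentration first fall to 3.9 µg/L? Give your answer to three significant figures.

47.9 km

Mass balance: C = (6240·0.2700 + 808.0·107.0) / 7048 = 88140/7048 = 12.51 µg/L.
Set 12.51·exp(−k·t) = 3.9 → t = ln(12.51/3.9)/k = 43580 s = 12.11 h.
Distance = v·t = 1.1·43580 = 47940 m = 47.94 km.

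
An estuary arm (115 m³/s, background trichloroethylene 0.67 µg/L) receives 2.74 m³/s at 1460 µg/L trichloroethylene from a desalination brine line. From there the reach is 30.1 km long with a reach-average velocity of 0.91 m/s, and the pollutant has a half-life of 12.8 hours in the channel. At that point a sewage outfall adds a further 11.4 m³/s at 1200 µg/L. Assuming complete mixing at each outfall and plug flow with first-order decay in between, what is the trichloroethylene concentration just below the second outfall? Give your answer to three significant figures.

Conservation of mass: C = (115.0·0.6700 + 2.740·1460) / 117.7 = 4077/117.7 = 34.63 µg/L; combined flow 117.7 m³/s.
Travel time t = 30.1·1000 / 0.91 = 33080 s = 9.188 h.
Half-life 12.8 h → k = ln 2 / 12.8 = 0.05415 h⁻¹ = 1.300 d⁻¹.
Decay over the reach: 34.63·exp(−kt) = 34.63·0.6080 = 21.06 µg/L.
At the second outfall, C = (117.7·21.06 + 11.40·1200) / (117.7 + 11.40) = 125.1 µg/L.

125 µg/L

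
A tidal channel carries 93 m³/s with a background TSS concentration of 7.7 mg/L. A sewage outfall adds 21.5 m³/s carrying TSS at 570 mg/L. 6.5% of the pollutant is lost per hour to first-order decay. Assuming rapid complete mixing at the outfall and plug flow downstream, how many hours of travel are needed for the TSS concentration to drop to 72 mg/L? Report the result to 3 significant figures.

6.74 h

Mixed concentration C = ΣQC/ΣQ = (93.00·7.700 + 21.50·570.0) / 114.5 = 12970/114.5 = 113.3 mg/L.
6.5%/h lost → k = −ln(1 − 0.065) = 0.06721 h⁻¹.
113.3·exp(−k·t) = 72 → t = ln(113.3/72)/k = 24280 s = 6.744 h.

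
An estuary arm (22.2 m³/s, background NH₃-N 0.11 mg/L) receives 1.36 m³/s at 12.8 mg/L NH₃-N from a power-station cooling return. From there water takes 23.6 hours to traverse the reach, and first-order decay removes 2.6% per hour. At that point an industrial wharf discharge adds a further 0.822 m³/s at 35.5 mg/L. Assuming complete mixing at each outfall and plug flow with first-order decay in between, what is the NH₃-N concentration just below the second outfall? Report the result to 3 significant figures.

1.63 mg/L

Mass balance: C = (22.20·0.1100 + 1.360·12.80) / 23.56 = 19.85/23.56 = 0.8425 mg/L; combined flow 23.56 m³/s.
2.6%/h lost → k = −ln(1 − 0.026) = 0.02634 h⁻¹.
Applying C = C₀e^(−kt): 0.8425 × 0.5370 = 0.4525 mg/L.
At the second outfall, C = (23.56·0.4525 + 0.8220·35.50) / (23.56 + 0.8220) = 1.634 mg/L.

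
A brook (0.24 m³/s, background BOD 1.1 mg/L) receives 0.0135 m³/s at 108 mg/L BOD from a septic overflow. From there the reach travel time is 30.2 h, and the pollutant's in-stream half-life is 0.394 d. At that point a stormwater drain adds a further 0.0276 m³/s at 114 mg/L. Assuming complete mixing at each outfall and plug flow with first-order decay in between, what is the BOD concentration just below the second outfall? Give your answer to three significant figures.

Mixed concentration C = ΣQC/ΣQ = (0.2400·1.100 + 0.01350·108.0) / 0.2535 = 1.722/0.2535 = 6.793 mg/L; combined flow 0.2535 m³/s.
Half-life 0.394 d → k = ln 2 / 0.394 = 1.759 d⁻¹.
After decay, C = 6.793 × e^(−kt) = 6.793 × 0.1093 = 0.7424 mg/L.
At the second outfall, C = (0.2535·0.7424 + 0.02760·114.0) / (0.2535 + 0.02760) = 11.86 mg/L.

11.9 mg/L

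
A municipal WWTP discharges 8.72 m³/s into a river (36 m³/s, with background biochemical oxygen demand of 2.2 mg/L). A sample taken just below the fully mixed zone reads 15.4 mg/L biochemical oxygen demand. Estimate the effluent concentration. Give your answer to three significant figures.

69.9 mg/L

Mass balance: 36.00·2.200 + 8.720·Cₑ = 44.72·15.40
→ Cₑ = (44.72·15.40 − 36.00·2.200) / 8.720 = 69.90 mg/L.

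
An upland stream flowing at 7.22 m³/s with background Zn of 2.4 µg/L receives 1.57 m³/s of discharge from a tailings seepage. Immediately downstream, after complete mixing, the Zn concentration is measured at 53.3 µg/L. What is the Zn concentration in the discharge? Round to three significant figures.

Mass balance: 7.220·2.400 + 1.570·Cₑ = 8.790·53.30
→ Cₑ = (8.790·53.30 − 7.220·2.400) / 1.570 = 287.4 µg/L.

287 µg/L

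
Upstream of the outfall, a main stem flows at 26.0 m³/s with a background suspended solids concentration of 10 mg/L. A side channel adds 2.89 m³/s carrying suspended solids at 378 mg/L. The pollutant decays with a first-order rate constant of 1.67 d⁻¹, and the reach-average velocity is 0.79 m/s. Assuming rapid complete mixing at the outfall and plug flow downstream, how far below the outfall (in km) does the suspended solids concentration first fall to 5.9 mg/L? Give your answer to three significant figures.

After mixing, C = (26.00·10.00 + 2.890·378.0) / 28.89 = 1352/28.89 = 46.81 mg/L.
Set 46.81·exp(−k·t) = 5.9 → t = ln(46.81/5.9)/k = 107200 s = 29.77 h.
Distance = v·t = 0.79·107200 = 84650 m = 84.65 km.

84.7 km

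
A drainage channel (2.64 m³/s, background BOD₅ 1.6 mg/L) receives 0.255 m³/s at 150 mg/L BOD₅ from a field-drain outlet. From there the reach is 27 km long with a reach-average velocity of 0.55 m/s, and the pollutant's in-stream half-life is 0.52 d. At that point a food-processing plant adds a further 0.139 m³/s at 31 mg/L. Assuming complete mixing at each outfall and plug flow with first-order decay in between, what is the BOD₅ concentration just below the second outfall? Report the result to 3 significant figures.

Flow-weighted average: C = (2.640·1.600 + 0.2550·150.0) / 2.895 = 42.47/2.895 = 14.67 mg/L; combined flow 2.895 m³/s.
Travel time t = 27·1000 / 0.55 = 49090 s = 13.64 h.
Half-life 0.52 d → k = ln 2 / 0.52 = 1.333 d⁻¹.
Decay over the reach: 14.67·exp(−kt) = 14.67·0.4689 = 6.879 mg/L.
At the second outfall, C = (2.895·6.879 + 0.1390·31.00) / (2.895 + 0.1390) = 7.984 mg/L.

7.98 mg/L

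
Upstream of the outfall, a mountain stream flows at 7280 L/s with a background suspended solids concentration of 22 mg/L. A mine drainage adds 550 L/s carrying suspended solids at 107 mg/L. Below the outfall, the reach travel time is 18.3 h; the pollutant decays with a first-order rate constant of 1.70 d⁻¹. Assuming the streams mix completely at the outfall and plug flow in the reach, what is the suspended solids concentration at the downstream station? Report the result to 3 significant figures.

Flow-weighted average: C = (7280·22.00 + 550.0·107.0) / 7830 = 219000/7830 = 27.97 mg/L.
First-order decay: C = 27.97·exp(−k·t) = 27.97·0.2736 = 7.652 mg/L.

7.65 mg/L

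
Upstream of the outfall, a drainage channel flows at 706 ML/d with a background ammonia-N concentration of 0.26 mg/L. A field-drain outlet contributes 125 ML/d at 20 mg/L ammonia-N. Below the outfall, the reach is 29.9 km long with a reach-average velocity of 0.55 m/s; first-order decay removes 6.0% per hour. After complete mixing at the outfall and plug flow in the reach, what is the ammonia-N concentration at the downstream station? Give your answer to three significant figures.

After mixing, C = (706.0·0.2600 + 125.0·20.00) / 831.0 = 2684/831.0 = 3.229 mg/L.
Travel time t = 29.9·1000 / 0.55 = 54360 s = 15.10 h.
6.0%/h lost → k = −ln(1 − 0.06) = 0.06188 h⁻¹.
After decay, C = 3.229 × e^(−kt) = 3.229 × 0.3928 = 1.269 mg/L.

1.27 mg/L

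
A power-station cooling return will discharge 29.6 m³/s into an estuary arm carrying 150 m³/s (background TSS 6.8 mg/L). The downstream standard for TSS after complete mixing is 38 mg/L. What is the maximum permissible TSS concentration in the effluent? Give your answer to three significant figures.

At the limit, (Qr·Cr + Qe·Cₑ)/(Qr + Qe) = 38:
Cₑ = (179.6·38 − 150.0·6.800) / 29.60 = 196.1 mg/L.

196 mg/L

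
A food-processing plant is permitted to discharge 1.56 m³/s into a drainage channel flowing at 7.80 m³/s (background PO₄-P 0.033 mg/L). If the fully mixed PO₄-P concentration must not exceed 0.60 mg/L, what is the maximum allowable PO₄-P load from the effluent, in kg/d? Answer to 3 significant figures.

463 kg/d

Mass balance at the limit: 7.800·0.03300 + 1.560·Cₑ = 9.360·0.60 → Cₑ = 3.435 mg/L.
Load = 1.560 m³/s × 3.435 g/m³ × 86 400 s/d = 463.0 kg/d.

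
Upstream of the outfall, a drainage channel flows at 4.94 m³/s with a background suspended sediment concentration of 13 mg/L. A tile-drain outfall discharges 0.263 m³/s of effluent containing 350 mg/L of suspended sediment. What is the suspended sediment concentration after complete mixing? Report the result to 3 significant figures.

After mixing, C = (4.940·13.00 + 0.2630·350.0) / 5.203 = 156.3/5.203 = 30.03 mg/L.

30.0 mg/L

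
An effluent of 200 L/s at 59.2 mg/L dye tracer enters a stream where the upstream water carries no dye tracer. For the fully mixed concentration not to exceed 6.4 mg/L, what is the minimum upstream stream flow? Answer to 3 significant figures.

1650 L/s

Set C_mix = 6.4: (Q·0 + 200.0·59.20) / (Q + 200.0) = 6.4
→ Q = 200.0·(59.20 − 6.4)/(6.4 − 0) = 1650 L/s.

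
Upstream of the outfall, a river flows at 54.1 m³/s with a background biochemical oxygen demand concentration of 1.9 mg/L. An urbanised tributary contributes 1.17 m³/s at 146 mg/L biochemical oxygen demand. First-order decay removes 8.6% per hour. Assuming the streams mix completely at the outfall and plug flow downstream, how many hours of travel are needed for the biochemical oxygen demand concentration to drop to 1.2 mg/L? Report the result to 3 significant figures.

15.8 h

Flow-weighted average: C = (54.10·1.900 + 1.170·146.0) / 55.27 = 273.6/55.27 = 4.950 mg/L.
8.6%/h lost → k = −ln(1 − 0.086) = 0.08992 h⁻¹.
4.950·exp(−k·t) = 1.2 → t = ln(4.950/1.2)/k = 56730 s = 15.76 h.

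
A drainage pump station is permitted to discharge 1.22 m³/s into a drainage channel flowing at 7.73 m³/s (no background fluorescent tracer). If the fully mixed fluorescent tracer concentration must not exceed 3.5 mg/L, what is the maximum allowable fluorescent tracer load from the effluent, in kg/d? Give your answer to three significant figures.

Mass balance at the limit: 7.730·0 + 1.220·Cₑ = 8.950·3.5 → Cₑ = 25.68 mg/L.
Load = 1.220 m³/s × 25.68 g/m³ × 86 400 s/d = 2706 kg/d.

2710 kg/d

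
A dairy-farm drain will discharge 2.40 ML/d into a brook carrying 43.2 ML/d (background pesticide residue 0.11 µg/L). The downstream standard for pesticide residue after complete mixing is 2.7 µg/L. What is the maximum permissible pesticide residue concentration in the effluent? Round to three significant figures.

At the limit, (Qr·Cr + Qe·Cₑ)/(Qr + Qe) = 2.7:
Cₑ = (45.60·2.7 − 43.20·0.1100) / 2.400 = 49.32 µg/L.

49.3 µg/L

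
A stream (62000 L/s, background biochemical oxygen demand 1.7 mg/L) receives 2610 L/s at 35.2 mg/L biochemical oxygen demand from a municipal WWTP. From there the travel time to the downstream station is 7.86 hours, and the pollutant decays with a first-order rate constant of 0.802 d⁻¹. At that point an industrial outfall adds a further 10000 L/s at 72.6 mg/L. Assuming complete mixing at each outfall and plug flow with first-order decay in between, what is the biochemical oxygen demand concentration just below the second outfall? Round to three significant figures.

11.8 mg/L

After mixing, C = (62000·1.700 + 2610·35.20) / 64610 = 197300/64610 = 3.053 mg/L; combined flow 64610 L/s.
Applying C = C₀e^(−kt): 3.053 × 0.7690 = 2.348 mg/L.
Second outfall: C = (64610·2.348 + 10000·72.60)/74610 = 11.76 mg/L.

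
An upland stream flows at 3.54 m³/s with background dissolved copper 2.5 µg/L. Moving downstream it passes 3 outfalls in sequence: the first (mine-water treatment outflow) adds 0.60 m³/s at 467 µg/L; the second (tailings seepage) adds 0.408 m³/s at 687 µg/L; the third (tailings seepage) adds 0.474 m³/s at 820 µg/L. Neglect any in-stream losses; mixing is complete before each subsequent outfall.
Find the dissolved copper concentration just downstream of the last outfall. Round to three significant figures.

191 µg/L

Below outfall 1: Q → 4.140 m³/s, C = (3.540·2.500 + 0.6000·467.0)/4.140 = 69.82 µg/L.
Below outfall 2: Q → 4.548 m³/s, C = (4.140·69.82 + 0.4080·687.0)/4.548 = 125.2 µg/L.
Below outfall 3: Q → 5.022 m³/s, C = (4.548·125.2 + 0.4740·820.0)/5.022 = 190.8 µg/L.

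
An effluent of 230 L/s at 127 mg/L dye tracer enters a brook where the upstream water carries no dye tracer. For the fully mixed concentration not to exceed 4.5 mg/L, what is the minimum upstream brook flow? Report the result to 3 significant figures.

6260 L/s

Set C_mix = 4.5: (Q·0 + 230.0·127.0) / (Q + 230.0) = 4.5
→ Q = 230.0·(127.0 − 4.5)/(4.5 − 0) = 6261 L/s.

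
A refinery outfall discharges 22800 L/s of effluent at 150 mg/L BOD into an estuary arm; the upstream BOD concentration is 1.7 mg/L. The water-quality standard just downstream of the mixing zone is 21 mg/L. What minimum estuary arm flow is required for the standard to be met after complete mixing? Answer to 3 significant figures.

152000 L/s

Set C_mix = 21: (Q·1.700 + 22800·150.0) / (Q + 22800) = 21
→ Q = 22800·(150.0 − 21)/(21 − 1.700) = 152400 L/s.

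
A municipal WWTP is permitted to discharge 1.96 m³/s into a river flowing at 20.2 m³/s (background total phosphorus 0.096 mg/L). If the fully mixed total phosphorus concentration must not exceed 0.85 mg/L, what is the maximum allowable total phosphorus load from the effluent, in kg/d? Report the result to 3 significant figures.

Mass balance at the limit: 20.20·0.09600 + 1.960·Cₑ = 22.16·0.85 → Cₑ = 8.621 mg/L.
Load = 1.960 m³/s × 8.621 g/m³ × 86 400 s/d = 1460 kg/d.

1460 kg/d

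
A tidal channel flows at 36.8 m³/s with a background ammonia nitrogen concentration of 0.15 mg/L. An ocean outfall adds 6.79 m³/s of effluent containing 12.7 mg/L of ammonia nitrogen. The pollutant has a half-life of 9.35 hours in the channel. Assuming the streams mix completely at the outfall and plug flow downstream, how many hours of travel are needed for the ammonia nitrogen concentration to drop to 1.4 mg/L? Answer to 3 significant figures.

Flow-weighted average: C = (36.80·0.1500 + 6.790·12.70) / 43.59 = 91.75/43.59 = 2.105 mg/L.
Half-life 9.35 h → k = ln 2 / 9.35 = 0.07413 h⁻¹ = 1.779 d⁻¹.
2.105·exp(−k·t) = 1.4 → t = ln(2.105/1.4)/k = 19800 s = 5.501 h.

5.50 h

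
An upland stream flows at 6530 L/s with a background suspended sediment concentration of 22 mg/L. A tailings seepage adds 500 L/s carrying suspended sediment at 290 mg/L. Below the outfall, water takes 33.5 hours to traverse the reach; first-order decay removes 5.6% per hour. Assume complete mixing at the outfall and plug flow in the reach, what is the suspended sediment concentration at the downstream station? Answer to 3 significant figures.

Conservation of mass: C = (6530·22.00 + 500.0·290.0) / 7030 = 288700/7030 = 41.06 mg/L.
5.6%/h lost → k = −ln(1 − 0.056) = 0.05763 h⁻¹.
First-order decay: C = 41.06·exp(−k·t) = 41.06·0.1451 = 5.957 mg/L.

5.96 mg/L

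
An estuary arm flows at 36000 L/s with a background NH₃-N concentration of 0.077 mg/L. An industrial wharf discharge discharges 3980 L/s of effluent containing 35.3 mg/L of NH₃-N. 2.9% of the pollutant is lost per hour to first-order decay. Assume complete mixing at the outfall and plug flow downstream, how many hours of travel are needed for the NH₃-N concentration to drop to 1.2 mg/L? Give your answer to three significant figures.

Mass balance: C = (36000·0.07700 + 3980·35.30) / 39980 = 143300/39980 = 3.583 mg/L.
2.9%/h lost → k = −ln(1 − 0.029) = 0.02943 h⁻¹.
3.583·exp(−k·t) = 1.2 → t = ln(3.583/1.2)/k = 133800 s = 37.17 h.

37.2 h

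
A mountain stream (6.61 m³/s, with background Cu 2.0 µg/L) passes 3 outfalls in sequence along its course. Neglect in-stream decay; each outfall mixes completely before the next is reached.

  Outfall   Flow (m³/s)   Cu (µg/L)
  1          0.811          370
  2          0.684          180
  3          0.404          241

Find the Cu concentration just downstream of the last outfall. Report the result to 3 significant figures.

After outfall 1: Q = 6.610 + 0.8110 = 7.421 m³/s; C = (6.610·2.000 + 0.8110·370.0)/7.421 = 42.22 µg/L.
After outfall 2: Q = 7.421 + 0.6840 = 8.105 m³/s; C = (7.421·42.22 + 0.6840·180.0)/8.105 = 53.84 µg/L.
After outfall 3: Q = 8.105 + 0.4040 = 8.509 m³/s; C = (8.105·53.84 + 0.4040·241.0)/8.509 = 62.73 µg/L.

62.7 µg/L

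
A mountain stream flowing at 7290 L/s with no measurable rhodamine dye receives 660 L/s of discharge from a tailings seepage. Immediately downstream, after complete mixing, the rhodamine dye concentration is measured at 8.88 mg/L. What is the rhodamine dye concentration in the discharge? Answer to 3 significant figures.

107 mg/L

Mass balance: 7290·0 + 660.0·Cₑ = 7950·8.880
→ Cₑ = (7950·8.880 − 7290·0) / 660.0 = 107.0 mg/L.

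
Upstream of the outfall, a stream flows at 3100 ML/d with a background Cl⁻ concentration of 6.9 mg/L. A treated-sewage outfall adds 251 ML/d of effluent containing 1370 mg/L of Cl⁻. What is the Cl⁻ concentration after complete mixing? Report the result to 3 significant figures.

109 mg/L

Mixed concentration C = ΣQC/ΣQ = (3100·6.900 + 251.0·1370) / 3351 = 365300/3351 = 109.0 mg/L.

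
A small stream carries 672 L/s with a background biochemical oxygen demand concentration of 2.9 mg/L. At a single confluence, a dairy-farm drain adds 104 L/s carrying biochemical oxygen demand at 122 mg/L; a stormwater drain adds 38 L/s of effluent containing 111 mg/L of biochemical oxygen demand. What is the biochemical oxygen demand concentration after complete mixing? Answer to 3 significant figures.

23.2 mg/L

Mixed concentration C = ΣQC/ΣQ = (672.0·2.900 + 104.0·122.0 + 38.00·111.0) / 814.0 = 18850/814.0 = 23.16 mg/L.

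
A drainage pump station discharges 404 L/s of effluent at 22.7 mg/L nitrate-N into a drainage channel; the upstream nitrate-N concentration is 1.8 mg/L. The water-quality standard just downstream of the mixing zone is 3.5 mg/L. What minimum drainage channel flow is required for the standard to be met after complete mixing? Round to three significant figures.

4560 L/s

Set C_mix = 3.5: (Q·1.800 + 404.0·22.70) / (Q + 404.0) = 3.5
→ Q = 404.0·(22.70 − 3.5)/(3.5 − 1.800) = 4563 L/s.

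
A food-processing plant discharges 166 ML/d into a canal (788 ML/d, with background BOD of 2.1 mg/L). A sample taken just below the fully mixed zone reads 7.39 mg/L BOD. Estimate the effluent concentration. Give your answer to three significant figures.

Mass balance: 788.0·2.100 + 166.0·Cₑ = 954.0·7.390
→ Cₑ = (954.0·7.390 − 788.0·2.100) / 166.0 = 32.50 mg/L.

32.5 mg/L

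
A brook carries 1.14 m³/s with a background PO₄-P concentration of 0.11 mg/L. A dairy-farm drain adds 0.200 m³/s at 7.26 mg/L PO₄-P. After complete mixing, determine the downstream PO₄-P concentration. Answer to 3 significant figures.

Conservation of mass: C = (1.140·0.1100 + 0.2000·7.260) / 1.340 = 1.577/1.340 = 1.177 mg/L.

1.18 mg/L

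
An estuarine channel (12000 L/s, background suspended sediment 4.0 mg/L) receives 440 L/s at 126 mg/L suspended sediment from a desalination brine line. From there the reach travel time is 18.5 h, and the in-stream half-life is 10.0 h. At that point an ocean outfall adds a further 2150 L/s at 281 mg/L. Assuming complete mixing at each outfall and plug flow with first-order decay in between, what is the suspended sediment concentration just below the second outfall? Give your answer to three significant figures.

After mixing, C = (12000·4.000 + 440.0·126.0) / 12440 = 103400/12440 = 8.315 mg/L; combined flow 12440 L/s.
Half-life 10.0 h → k = ln 2 / 10.0 = 0.06931 h⁻¹ = 1.664 d⁻¹.
First-order decay: C = 8.315·exp(−k·t) = 8.315·0.2774 = 2.307 mg/L.
Second outfall: C = (12440·2.307 + 2150·281.0)/14590 = 43.38 mg/L.

43.4 mg/L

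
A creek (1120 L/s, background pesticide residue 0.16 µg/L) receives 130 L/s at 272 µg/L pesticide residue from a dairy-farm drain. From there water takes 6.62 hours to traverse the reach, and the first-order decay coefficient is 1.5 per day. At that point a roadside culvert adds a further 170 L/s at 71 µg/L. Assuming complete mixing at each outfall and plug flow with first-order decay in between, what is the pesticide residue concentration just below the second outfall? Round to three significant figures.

Mass balance: C = (1120·0.1600 + 130.0·272.0) / 1250 = 35540/1250 = 28.43 µg/L; combined flow 1250 L/s.
Applying C = C₀e^(−kt): 28.43 × 0.6612 = 18.80 µg/L.
Second outfall: C = (1250·18.80 + 170.0·71.00)/1420 = 25.05 µg/L.

25.0 µg/L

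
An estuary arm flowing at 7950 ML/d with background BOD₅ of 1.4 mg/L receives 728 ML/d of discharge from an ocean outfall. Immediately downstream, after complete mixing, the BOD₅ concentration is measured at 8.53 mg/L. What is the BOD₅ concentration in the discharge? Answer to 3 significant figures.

Mass balance: 7950·1.400 + 728.0·Cₑ = 8678·8.530
→ Cₑ = (8678·8.530 − 7950·1.400) / 728.0 = 86.39 mg/L.

86.4 mg/L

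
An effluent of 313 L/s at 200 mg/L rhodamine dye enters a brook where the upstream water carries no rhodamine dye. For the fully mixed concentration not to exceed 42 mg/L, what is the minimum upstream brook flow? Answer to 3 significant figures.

Set C_mix = 42: (Q·0 + 313.0·200.0) / (Q + 313.0) = 42
→ Q = 313.0·(200.0 − 42)/(42 − 0) = 1177 L/s.

1180 L/s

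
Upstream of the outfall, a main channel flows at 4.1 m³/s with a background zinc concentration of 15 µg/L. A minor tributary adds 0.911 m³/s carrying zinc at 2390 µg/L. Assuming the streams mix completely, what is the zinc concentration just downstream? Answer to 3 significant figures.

Conservation of mass: C = (4.100·15.00 + 0.9110·2390) / 5.011 = 2239/5.011 = 446.8 µg/L.

447 µg/L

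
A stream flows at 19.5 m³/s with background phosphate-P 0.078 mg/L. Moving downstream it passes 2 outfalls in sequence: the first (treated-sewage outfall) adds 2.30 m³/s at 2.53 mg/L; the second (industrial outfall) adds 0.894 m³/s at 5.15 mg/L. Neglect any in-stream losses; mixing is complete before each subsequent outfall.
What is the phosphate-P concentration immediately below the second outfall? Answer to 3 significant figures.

Below outfall 1: Q → 21.80 m³/s, C = (19.50·0.07800 + 2.300·2.530)/21.80 = 0.3367 mg/L.
Below outfall 2: Q → 22.69 m³/s, C = (21.80·0.3367 + 0.8940·5.150)/22.69 = 0.5263 mg/L.

0.526 mg/L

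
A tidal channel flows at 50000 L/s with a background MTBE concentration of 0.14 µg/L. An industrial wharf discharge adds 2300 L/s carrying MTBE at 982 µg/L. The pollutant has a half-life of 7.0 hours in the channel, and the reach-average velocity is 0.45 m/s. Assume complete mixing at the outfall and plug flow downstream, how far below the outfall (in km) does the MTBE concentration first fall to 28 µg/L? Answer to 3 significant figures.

Mass balance: C = (50000·0.1400 + 2300·982.0) / 52300 = 2266000/52300 = 43.32 µg/L.
Half-life 7.0 h → k = ln 2 / 7.0 = 0.09902 h⁻¹ = 2.377 d⁻¹.
Set 43.32·exp(−k·t) = 28 → t = ln(43.32/28)/k = 15870 s = 4.407 h.
Distance = v·t = 0.45·15870 = 7139 m = 7.139 km.

7.14 km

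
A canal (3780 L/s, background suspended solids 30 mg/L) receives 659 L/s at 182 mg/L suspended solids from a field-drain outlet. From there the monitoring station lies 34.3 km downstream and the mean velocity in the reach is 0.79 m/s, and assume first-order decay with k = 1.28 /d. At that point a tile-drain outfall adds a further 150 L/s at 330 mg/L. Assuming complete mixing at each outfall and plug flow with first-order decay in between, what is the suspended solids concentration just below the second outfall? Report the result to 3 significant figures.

After mixing, C = (3780·30.00 + 659.0·182.0) / 4439 = 233300/4439 = 52.57 mg/L; combined flow 4439 L/s.
Travel time t = 34.3·1000 / 0.79 = 43420 s = 12.06 h.
Decay over the reach: 52.57·exp(−kt) = 52.57·0.5256 = 27.63 mg/L.
Second outfall: C = (4439·27.63 + 150.0·330.0)/4589 = 37.51 mg/L.

37.5 mg/L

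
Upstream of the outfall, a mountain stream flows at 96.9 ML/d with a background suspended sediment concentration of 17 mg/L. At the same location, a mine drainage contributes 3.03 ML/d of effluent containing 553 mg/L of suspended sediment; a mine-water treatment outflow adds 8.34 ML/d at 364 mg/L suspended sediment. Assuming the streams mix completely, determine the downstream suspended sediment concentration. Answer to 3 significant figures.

Mass balance: C = (96.90·17.00 + 3.030·553.0 + 8.340·364.0) / 108.3 = 6359/108.3 = 58.73 mg/L.

58.7 mg/L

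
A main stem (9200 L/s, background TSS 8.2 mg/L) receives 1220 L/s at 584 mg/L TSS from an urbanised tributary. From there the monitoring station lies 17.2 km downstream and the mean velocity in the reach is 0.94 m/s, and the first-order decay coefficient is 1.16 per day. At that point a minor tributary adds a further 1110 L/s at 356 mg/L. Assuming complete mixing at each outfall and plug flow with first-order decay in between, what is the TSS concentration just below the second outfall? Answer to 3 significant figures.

87.7 mg/L

Flow-weighted average: C = (9200·8.200 + 1220·584.0) / 10420 = 787900/10420 = 75.62 mg/L; combined flow 10420 L/s.
Travel time t = 17.2·1000 / 0.94 = 18300 s = 5.083 h.
Applying C = C₀e^(−kt): 75.62 × 0.7822 = 59.15 mg/L.
At the second outfall, C = (10420·59.15 + 1110·356.0) / (10420 + 1110) = 87.72 mg/L.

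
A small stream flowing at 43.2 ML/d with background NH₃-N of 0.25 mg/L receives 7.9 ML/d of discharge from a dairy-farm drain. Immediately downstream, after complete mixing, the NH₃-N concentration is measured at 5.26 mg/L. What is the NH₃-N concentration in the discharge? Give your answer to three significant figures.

Mass balance: 43.20·0.2500 + 7.900·Cₑ = 51.10·5.260
→ Cₑ = (51.10·5.260 − 43.20·0.2500) / 7.900 = 32.66 mg/L.

32.7 mg/L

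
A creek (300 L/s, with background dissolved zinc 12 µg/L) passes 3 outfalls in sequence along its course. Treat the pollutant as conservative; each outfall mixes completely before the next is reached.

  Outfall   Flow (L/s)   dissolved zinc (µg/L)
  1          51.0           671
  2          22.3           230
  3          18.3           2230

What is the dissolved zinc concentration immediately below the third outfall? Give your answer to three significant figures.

214 µg/L

Below outfall 1: Q → 351.0 L/s, C = (300.0·12.00 + 51.00·671.0)/351.0 = 107.8 µg/L.
Below outfall 2: Q → 373.3 L/s, C = (351.0·107.8 + 22.30·230.0)/373.3 = 115.1 µg/L.
Below outfall 3: Q → 391.6 L/s, C = (373.3·115.1 + 18.30·2230)/391.6 = 213.9 µg/L.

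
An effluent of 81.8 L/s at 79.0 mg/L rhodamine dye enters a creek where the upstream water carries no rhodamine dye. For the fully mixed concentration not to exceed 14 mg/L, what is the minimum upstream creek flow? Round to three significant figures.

380 L/s

Set C_mix = 14: (Q·0 + 81.80·79.00) / (Q + 81.80) = 14
→ Q = 81.80·(79.00 − 14)/(14 − 0) = 379.8 L/s.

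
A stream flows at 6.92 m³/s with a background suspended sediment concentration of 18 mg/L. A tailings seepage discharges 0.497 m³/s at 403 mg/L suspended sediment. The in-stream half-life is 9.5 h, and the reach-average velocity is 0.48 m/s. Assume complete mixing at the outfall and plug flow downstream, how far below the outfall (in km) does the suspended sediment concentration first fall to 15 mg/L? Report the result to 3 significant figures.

25.4 km

Mixed concentration C = ΣQC/ΣQ = (6.920·18.00 + 0.4970·403.0) / 7.417 = 324.9/7.417 = 43.80 mg/L.
Half-life 9.5 h → k = ln 2 / 9.5 = 0.07296 h⁻¹ = 1.751 d⁻¹.
Set 43.80·exp(−k·t) = 15 → t = ln(43.80/15)/k = 52870 s = 14.69 h.
Distance = v·t = 0.48·52870 = 25380 m = 25.38 km.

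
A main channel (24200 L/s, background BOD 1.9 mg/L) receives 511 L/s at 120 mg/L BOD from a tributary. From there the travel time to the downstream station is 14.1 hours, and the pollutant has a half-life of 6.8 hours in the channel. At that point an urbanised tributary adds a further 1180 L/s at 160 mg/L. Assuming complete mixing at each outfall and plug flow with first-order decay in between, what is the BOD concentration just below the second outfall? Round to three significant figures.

8.28 mg/L

Conservation of mass: C = (24200·1.900 + 511.0·120.0) / 24710 = 107300/24710 = 4.342 mg/L; combined flow 24710 L/s.
Half-life 6.8 h → k = ln 2 / 6.8 = 0.1019 h⁻¹ = 2.446 d⁻¹.
Applying C = C₀e^(−kt): 4.342 × 0.2376 = 1.032 mg/L.
At the second outfall, C = (24710·1.032 + 1180·160.0) / (24710 + 1180) = 8.277 mg/L.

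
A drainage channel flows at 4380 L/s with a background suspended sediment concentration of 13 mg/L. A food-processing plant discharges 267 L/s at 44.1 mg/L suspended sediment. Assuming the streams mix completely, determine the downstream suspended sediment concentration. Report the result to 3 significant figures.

Mixed concentration C = ΣQC/ΣQ = (4380·13.00 + 267.0·44.10) / 4647 = 68710/4647 = 14.79 mg/L.

14.8 mg/L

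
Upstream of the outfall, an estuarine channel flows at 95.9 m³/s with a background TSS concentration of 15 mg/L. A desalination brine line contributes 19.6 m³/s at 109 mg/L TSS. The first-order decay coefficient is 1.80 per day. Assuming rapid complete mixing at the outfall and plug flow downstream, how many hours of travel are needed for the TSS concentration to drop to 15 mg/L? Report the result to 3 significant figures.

Conservation of mass: C = (95.90·15.00 + 19.60·109.0) / 115.5 = 3575/115.5 = 30.95 mg/L.
30.95·exp(−k·t) = 15 → t = ln(30.95/15)/k = 34770 s = 9.658 h.

9.66 h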